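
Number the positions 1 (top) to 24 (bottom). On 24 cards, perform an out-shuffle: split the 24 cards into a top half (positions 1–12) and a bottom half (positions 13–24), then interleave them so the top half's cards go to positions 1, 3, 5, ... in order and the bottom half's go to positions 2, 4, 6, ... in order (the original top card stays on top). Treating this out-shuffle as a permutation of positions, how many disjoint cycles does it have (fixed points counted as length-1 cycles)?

Trace each unvisited position around until it returns:
(1) (2 3 5 9 17 10 ... len 11) (6 11 21 18 12 23 ... len 11) (24)
4 cycles in total.

4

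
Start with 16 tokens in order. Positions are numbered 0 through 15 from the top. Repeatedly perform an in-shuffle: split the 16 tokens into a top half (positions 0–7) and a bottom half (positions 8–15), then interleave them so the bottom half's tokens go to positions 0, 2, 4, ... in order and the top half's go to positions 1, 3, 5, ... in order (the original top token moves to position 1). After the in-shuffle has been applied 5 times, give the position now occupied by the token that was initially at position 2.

Track the token's position through each in-shuffle:
2 → 5 → 11 → 6 → 13 → 10

10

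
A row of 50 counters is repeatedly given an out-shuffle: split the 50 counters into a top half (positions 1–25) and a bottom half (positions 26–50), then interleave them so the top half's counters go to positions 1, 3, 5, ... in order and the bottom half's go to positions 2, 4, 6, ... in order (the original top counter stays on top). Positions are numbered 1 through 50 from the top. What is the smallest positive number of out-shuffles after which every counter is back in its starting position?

21

The out-shuffle permutes the 50 positions with cycle lengths [1, 1, 3, 3, 21, 21].
Every counter is home exactly when every cycle has completed a whole number of laps, i.e. after lcm(1, 3, 21) = 21 out-shuffles.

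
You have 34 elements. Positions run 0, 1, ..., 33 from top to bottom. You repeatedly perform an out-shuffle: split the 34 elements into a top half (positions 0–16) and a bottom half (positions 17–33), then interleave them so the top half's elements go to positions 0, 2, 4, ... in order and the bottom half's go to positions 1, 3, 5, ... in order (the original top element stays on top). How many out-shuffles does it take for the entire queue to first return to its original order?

10

The out-shuffle permutes the 34 positions with cycle lengths [1, 1, 2, 10, 10, 10].
Every element is home exactly when every cycle has completed a whole number of laps, i.e. after lcm(1, 2, 10) = 10 out-shuffles.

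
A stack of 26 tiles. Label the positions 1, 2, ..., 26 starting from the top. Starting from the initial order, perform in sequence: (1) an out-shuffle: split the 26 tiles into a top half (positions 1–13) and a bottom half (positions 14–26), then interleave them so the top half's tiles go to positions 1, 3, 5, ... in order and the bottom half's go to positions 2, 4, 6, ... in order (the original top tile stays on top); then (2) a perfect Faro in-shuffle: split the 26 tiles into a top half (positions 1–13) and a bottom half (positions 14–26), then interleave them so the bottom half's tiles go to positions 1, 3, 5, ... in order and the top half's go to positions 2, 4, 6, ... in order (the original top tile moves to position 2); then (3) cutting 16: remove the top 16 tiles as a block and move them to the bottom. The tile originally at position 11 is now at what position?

Track the tile from position 11 forward through each operation:
  after op 1 (out-shuffle): 11 → 21
  after op 2 (in-shuffle): 21 → 15
  after op 3 (cut 16): 15 → 25

25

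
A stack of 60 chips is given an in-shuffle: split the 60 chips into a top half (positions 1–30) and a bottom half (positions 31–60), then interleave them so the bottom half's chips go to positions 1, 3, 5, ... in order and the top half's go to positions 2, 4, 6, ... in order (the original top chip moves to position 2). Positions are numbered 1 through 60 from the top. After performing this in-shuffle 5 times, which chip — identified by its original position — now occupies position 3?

2

Work backwards from position 3, undoing one in-shuffle at a time:
3 ← 32 ← 16 ← 8 ← 4 ← 2
So the chip now at position 3 started at position 2.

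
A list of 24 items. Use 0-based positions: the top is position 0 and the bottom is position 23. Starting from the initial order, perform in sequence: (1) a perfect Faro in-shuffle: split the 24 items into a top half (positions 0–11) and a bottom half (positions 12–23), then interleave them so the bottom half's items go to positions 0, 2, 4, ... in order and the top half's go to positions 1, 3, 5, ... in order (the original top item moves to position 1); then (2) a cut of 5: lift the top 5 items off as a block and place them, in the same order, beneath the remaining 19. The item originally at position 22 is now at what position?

15

Track the item from position 22 forward through each operation:
  after op 1 (in-shuffle): 22 → 20
  after op 2 (cut 5): 20 → 15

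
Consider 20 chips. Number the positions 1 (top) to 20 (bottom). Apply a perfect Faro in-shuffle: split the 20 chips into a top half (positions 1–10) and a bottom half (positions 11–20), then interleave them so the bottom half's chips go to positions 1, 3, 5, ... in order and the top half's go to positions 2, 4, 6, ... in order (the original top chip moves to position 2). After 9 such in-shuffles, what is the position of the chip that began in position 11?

4

Track the chip's position through each in-shuffle:
11 → 1 → 2 → 4 → 8 → 16 → 11 → 1 → 2 → 4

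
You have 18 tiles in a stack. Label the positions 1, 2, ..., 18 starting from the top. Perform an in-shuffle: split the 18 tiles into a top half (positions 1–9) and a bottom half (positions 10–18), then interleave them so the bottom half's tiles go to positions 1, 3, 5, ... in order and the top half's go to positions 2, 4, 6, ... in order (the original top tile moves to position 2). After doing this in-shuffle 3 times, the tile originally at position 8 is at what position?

7

Track the tile's position through each in-shuffle:
8 → 16 → 13 → 7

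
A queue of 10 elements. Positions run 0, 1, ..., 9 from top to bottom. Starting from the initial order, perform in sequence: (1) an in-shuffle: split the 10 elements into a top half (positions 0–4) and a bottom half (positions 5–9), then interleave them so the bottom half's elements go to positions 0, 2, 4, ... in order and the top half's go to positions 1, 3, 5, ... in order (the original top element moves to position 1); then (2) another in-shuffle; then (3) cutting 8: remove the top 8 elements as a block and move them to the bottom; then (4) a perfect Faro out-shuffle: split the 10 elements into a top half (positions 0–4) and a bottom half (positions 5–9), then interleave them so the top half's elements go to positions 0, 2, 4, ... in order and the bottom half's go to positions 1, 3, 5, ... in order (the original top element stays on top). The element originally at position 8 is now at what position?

Track the element from position 8 forward through each operation:
  after op 1 (in-shuffle): 8 → 6
  after op 2 (in-shuffle): 6 → 2
  after op 3 (cut 8): 2 → 4
  after op 4 (out-shuffle): 4 → 8

8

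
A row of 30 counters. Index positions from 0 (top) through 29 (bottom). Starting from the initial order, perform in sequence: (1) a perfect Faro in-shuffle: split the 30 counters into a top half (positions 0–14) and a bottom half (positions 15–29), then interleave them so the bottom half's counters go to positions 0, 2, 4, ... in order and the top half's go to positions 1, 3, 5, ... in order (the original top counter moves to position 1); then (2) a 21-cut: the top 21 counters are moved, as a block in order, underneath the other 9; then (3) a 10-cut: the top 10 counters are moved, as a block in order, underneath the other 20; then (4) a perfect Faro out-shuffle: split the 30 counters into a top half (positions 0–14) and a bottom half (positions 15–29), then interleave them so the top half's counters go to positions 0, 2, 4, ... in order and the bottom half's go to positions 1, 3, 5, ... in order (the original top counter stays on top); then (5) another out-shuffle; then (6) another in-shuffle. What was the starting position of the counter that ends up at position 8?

Undo the operations in reverse order, starting from position 8:
  undo op 6 (in-shuffle, from bottom half): 8 ← 19
  undo op 5 (out-shuffle, from bottom half): 19 ← 24
  undo op 4 (out-shuffle, from top half): 24 ← 12
  undo op 3 (cut 10): 12 ← 22
  undo op 2 (cut 21): 22 ← 13
  undo op 1 (in-shuffle, from top half): 13 ← 6
So the counter at position 8 came from original position 6.

6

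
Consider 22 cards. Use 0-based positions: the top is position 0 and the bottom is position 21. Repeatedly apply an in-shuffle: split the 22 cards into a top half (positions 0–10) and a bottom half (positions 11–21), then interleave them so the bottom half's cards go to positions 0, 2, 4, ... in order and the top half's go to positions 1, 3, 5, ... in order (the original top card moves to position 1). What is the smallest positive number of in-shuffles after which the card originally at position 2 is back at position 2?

Follow position 2 under repeated in-shuffles:
2 → 5 → 11 → 0 → 1 → 3 → 7 → 15 → 8 → 17 → 12 → 2
It first returns after 11 in-shuffles.

11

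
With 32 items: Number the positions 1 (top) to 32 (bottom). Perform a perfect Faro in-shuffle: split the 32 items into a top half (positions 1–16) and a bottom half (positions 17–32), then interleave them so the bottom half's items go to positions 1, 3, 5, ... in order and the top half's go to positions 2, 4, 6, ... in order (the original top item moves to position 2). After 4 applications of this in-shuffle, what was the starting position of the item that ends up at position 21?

Work backwards from position 21, undoing one in-shuffle at a time:
21 ← 27 ← 30 ← 15 ← 24
So the item now at position 21 started at position 24.

24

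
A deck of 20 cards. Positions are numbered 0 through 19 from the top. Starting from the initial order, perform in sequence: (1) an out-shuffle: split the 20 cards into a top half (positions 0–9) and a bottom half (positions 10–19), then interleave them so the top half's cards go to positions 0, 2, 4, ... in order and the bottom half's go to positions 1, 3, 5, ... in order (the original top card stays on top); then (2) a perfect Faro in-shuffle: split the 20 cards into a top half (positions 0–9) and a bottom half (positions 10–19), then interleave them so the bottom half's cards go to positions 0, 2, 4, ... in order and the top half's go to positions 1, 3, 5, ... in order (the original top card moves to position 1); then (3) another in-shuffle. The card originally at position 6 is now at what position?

9

Track the card from position 6 forward through each operation:
  after op 1 (out-shuffle): 6 → 12
  after op 2 (in-shuffle): 12 → 4
  after op 3 (in-shuffle): 4 → 9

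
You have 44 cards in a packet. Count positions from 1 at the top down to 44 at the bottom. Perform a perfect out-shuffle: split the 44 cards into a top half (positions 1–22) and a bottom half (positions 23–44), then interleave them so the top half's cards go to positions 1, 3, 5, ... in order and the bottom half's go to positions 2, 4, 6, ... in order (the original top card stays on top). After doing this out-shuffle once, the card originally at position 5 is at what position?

9

Track the card's position through each out-shuffle:
5 → 9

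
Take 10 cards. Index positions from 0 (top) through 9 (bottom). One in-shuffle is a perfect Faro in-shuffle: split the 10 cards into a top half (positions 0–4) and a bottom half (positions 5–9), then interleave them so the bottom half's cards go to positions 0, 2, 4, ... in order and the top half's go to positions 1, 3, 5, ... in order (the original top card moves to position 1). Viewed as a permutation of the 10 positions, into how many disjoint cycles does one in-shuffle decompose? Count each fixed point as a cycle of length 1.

Trace each unvisited position around until it returns:
(0 1 3 7 4 9 8 6 2 5)
1 cycle in total.

1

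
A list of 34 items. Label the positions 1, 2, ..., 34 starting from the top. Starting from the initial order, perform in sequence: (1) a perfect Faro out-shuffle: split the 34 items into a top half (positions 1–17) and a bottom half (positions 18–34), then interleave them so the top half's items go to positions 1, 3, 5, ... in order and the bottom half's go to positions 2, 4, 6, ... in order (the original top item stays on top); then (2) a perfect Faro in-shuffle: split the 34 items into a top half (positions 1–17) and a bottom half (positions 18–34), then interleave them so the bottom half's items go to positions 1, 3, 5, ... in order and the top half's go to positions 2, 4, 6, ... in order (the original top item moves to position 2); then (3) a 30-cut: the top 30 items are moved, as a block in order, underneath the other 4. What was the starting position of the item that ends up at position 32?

Undo the operations in reverse order, starting from position 32:
  undo op 3 (cut 30): 32 ← 28
  undo op 2 (in-shuffle, from top half): 28 ← 14
  undo op 1 (out-shuffle, from bottom half): 14 ← 24
So the item at position 32 came from original position 24.

24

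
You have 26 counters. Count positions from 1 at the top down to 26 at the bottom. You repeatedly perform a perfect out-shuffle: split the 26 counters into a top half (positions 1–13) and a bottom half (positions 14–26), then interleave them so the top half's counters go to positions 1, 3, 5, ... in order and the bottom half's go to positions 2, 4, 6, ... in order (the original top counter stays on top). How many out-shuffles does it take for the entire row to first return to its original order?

20

The out-shuffle permutes the 26 positions with cycle lengths [1, 1, 4, 20].
Every counter is home exactly when every cycle has completed a whole number of laps, i.e. after lcm(1, 4, 20) = 20 out-shuffles.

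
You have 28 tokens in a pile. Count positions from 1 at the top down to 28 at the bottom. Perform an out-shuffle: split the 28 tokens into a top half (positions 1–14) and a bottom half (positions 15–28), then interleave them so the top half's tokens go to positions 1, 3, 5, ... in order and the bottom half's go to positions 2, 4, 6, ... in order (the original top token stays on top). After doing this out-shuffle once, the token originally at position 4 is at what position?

7

Track the token's position through each out-shuffle:
4 → 7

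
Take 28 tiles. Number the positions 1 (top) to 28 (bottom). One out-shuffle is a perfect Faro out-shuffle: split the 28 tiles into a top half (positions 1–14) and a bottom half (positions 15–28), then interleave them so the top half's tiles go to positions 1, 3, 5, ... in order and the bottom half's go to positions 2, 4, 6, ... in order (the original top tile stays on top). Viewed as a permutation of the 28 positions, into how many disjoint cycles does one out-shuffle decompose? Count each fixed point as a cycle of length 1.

Trace each unvisited position around until it returns:
(1) (2 3 5 9 17 6 ... len 18) (4 7 13 25 22 16) (10 19) (28)
5 cycles in total.

5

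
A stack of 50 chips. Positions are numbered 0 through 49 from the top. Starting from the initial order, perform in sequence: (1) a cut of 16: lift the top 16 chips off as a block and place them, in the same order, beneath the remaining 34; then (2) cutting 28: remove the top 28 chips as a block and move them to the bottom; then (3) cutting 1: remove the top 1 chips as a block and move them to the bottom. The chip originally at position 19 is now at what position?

24

Track the chip from position 19 forward through each operation:
  after op 1 (cut 16): 19 → 3
  after op 2 (cut 28): 3 → 25
  after op 3 (cut 1): 25 → 24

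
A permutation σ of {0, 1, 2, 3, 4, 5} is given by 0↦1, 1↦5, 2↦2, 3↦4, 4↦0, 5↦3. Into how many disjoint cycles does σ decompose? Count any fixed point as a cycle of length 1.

Cycle decomposition: (0 1 5 3 4) (2).
2 cycles.

2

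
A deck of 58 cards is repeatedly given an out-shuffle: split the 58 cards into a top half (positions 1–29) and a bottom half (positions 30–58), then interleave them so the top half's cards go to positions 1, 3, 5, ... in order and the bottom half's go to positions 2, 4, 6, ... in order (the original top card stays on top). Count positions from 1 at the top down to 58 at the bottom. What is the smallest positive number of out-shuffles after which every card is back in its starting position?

18

The out-shuffle permutes the 58 positions with cycle lengths [1, 1, 2, 18, 18, 18].
Every card is home exactly when every cycle has completed a whole number of laps, i.e. after lcm(1, 2, 18) = 18 out-shuffles.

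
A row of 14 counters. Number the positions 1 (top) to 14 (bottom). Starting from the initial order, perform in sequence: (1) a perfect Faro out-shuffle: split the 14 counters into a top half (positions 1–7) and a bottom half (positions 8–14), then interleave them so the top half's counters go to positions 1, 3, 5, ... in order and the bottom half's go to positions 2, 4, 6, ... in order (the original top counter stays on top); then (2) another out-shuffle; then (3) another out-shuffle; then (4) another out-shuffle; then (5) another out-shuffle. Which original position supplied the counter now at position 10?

9

Undo the operations in reverse order, starting from position 10:
  undo op 5 (out-shuffle, from bottom half): 10 ← 12
  undo op 4 (out-shuffle, from bottom half): 12 ← 13
  undo op 3 (out-shuffle, from top half): 13 ← 7
  undo op 2 (out-shuffle, from top half): 7 ← 4
  undo op 1 (out-shuffle, from bottom half): 4 ← 9
So the counter at position 10 came from original position 9.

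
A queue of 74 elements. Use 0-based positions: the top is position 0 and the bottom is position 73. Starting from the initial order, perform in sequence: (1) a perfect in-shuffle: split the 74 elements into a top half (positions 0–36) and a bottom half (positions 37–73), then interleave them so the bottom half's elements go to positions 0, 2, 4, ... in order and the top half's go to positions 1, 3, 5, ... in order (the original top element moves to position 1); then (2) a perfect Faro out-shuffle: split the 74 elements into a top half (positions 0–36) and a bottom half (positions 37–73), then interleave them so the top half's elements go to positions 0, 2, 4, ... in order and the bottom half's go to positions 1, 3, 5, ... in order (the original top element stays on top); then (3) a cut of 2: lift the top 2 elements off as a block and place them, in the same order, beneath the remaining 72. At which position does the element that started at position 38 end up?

2

Track the element from position 38 forward through each operation:
  after op 1 (in-shuffle): 38 → 2
  after op 2 (out-shuffle): 2 → 4
  after op 3 (cut 2): 4 → 2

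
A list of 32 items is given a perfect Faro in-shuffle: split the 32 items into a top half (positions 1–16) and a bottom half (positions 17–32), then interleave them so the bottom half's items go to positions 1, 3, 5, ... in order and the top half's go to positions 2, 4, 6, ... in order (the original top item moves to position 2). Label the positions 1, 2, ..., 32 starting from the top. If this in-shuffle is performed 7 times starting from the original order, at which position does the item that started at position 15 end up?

6

Track the item's position through each in-shuffle:
15 → 30 → 27 → 21 → 9 → 18 → 3 → 6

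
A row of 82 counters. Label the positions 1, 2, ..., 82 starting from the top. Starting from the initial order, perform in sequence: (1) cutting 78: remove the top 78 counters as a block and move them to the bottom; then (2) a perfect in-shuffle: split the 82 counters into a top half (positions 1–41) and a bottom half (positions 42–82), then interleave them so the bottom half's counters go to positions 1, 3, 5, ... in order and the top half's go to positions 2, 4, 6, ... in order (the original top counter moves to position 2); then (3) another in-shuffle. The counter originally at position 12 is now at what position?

64

Track the counter from position 12 forward through each operation:
  after op 1 (cut 78): 12 → 16
  after op 2 (in-shuffle): 16 → 32
  after op 3 (in-shuffle): 32 → 64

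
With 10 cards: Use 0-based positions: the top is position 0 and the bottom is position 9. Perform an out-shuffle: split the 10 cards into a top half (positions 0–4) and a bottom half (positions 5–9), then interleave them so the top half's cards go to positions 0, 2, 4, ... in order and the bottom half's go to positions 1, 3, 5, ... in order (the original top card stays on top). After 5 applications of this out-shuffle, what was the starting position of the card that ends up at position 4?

8

Work backwards from position 4, undoing one out-shuffle at a time:
4 ← 2 ← 1 ← 5 ← 7 ← 8
So the card now at position 4 started at position 8.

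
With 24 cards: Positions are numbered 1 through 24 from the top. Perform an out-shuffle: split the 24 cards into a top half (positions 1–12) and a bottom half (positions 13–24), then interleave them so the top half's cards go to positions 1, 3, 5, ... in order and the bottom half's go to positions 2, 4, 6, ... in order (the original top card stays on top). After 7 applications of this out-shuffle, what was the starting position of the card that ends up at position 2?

17

Work backwards from position 2, undoing one out-shuffle at a time:
2 ← 13 ← 7 ← 4 ← 14 ← 19 ← 10 ← 17
So the card now at position 2 started at position 17.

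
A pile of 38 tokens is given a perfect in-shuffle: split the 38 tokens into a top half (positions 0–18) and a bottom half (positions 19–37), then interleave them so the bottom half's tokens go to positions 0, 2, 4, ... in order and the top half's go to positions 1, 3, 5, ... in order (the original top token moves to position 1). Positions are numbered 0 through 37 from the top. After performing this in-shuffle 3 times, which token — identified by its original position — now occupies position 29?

32

Work backwards from position 29, undoing one in-shuffle at a time:
29 ← 14 ← 26 ← 32
So the token now at position 29 started at position 32.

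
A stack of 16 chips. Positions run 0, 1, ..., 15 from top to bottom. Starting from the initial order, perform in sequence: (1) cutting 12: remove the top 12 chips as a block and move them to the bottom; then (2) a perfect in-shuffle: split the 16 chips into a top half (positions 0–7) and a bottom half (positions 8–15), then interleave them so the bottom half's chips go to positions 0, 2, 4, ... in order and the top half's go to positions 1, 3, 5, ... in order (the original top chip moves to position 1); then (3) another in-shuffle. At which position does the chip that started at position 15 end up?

Track the chip from position 15 forward through each operation:
  after op 1 (cut 12): 15 → 3
  after op 2 (in-shuffle): 3 → 7
  after op 3 (in-shuffle): 7 → 15

15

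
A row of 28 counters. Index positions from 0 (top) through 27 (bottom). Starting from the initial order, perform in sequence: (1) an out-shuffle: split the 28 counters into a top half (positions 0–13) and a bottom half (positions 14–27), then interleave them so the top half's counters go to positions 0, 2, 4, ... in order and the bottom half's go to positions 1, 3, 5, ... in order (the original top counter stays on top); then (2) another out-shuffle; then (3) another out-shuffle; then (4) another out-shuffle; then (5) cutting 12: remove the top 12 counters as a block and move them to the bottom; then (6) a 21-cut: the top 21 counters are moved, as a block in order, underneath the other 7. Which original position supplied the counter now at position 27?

Undo the operations in reverse order, starting from position 27:
  undo op 6 (cut 21): 27 ← 20
  undo op 5 (cut 12): 20 ← 4
  undo op 4 (out-shuffle, from top half): 4 ← 2
  undo op 3 (out-shuffle, from top half): 2 ← 1
  undo op 2 (out-shuffle, from bottom half): 1 ← 14
  undo op 1 (out-shuffle, from top half): 14 ← 7
So the counter at position 27 came from original position 7.

7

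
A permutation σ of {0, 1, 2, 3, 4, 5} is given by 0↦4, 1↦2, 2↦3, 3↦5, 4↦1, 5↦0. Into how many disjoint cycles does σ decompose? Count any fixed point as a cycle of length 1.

1

Cycle decomposition: (0 4 1 2 3 5).
1 cycle.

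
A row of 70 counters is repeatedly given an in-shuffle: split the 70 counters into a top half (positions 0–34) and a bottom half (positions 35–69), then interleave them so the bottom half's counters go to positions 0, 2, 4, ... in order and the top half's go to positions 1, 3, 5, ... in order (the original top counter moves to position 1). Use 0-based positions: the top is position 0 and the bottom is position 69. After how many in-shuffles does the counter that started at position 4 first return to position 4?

Follow position 4 under repeated in-shuffles:
4 → 9 → 19 → 39 → 8 → 17 → 35 → 0 → ... → 4 (length 35)
It first returns after 35 in-shuffles.

35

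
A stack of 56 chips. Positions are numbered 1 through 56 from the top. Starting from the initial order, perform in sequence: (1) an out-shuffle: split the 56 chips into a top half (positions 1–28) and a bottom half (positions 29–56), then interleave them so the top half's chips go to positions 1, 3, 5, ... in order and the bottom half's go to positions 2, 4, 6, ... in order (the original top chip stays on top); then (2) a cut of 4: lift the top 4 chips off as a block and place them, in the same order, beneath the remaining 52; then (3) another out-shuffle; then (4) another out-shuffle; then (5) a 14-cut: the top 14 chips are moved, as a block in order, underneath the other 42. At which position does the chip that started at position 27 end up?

Track the chip from position 27 forward through each operation:
  after op 1 (out-shuffle): 27 → 53
  after op 2 (cut 4): 53 → 49
  after op 3 (out-shuffle): 49 → 42
  after op 4 (out-shuffle): 42 → 28
  after op 5 (cut 14): 28 → 14

14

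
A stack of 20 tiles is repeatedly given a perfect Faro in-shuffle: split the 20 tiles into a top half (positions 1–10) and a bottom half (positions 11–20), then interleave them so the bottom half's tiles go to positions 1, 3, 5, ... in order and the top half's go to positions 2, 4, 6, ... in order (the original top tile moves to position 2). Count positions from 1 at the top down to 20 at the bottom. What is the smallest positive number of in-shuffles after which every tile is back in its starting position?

6

The in-shuffle permutes the 20 positions with cycle lengths [2, 3, 3, 6, 6].
Every tile is home exactly when every cycle has completed a whole number of laps, i.e. after lcm(2, 3, 6) = 6 in-shuffles.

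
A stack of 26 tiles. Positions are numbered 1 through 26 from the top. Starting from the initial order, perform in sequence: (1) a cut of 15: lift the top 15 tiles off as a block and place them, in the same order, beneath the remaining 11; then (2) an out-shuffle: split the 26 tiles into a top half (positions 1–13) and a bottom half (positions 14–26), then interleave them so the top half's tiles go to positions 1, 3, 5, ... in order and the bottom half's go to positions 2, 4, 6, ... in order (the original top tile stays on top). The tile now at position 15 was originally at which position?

Undo the operations in reverse order, starting from position 15:
  undo op 2 (out-shuffle, from top half): 15 ← 8
  undo op 1 (cut 15): 8 ← 23
So the tile at position 15 came from original position 23.

23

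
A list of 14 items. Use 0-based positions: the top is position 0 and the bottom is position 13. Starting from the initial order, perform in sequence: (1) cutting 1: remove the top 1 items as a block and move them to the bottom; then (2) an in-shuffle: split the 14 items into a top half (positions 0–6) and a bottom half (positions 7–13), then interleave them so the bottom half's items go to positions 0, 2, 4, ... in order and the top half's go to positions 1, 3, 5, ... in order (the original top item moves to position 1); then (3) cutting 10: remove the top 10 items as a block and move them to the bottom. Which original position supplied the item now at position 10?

11

Undo the operations in reverse order, starting from position 10:
  undo op 3 (cut 10): 10 ← 6
  undo op 2 (in-shuffle, from bottom half): 6 ← 10
  undo op 1 (cut 1): 10 ← 11
So the item at position 10 came from original position 11.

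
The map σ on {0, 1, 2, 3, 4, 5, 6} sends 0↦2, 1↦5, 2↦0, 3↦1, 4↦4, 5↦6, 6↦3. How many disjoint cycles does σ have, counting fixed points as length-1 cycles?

3

Cycle decomposition: (0 2) (1 5 6 3) (4).
3 cycles.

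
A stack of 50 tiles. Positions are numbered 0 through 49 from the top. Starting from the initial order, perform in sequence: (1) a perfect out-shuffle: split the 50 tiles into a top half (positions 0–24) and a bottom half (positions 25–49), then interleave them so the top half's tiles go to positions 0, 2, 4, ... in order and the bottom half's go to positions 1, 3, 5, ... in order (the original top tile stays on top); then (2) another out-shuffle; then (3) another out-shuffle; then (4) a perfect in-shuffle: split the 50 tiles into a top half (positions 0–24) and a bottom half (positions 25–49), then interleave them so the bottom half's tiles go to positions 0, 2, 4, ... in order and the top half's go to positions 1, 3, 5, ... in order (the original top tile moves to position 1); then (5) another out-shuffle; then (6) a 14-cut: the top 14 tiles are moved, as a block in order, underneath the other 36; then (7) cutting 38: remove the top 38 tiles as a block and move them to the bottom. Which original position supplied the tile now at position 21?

Undo the operations in reverse order, starting from position 21:
  undo op 7 (cut 38): 21 ← 9
  undo op 6 (cut 14): 9 ← 23
  undo op 5 (out-shuffle, from bottom half): 23 ← 36
  undo op 4 (in-shuffle, from bottom half): 36 ← 43
  undo op 3 (out-shuffle, from bottom half): 43 ← 46
  undo op 2 (out-shuffle, from top half): 46 ← 23
  undo op 1 (out-shuffle, from bottom half): 23 ← 36
So the tile at position 21 came from original position 36.

36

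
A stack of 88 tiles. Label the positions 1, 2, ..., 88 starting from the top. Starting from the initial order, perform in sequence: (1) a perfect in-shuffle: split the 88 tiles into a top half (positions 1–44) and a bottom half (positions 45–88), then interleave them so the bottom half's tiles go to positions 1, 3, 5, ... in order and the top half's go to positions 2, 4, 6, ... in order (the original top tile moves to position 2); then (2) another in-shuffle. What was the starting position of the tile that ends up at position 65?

Undo the operations in reverse order, starting from position 65:
  undo op 2 (in-shuffle, from bottom half): 65 ← 77
  undo op 1 (in-shuffle, from bottom half): 77 ← 83
So the tile at position 65 came from original position 83.

83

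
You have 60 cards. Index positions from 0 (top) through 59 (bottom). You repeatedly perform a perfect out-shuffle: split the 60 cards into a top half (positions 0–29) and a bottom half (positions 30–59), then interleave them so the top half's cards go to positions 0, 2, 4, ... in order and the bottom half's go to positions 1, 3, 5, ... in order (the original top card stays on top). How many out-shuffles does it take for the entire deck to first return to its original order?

58

The out-shuffle permutes the 60 positions with cycle lengths [1, 1, 58].
Every card is home exactly when every cycle has completed a whole number of laps, i.e. after lcm(1, 58) = 58 out-shuffles.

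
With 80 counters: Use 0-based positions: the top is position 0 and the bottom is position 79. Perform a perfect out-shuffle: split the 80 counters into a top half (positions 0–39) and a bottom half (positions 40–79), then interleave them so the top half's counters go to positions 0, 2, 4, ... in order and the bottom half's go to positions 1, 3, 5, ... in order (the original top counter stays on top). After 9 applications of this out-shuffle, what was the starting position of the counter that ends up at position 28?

34

Work backwards from position 28, undoing one out-shuffle at a time:
28 ← 14 ← 7 ← 43 ← 61 ← 70 ← 35 ← 57 ← 68 ← 34
So the counter now at position 28 started at position 34.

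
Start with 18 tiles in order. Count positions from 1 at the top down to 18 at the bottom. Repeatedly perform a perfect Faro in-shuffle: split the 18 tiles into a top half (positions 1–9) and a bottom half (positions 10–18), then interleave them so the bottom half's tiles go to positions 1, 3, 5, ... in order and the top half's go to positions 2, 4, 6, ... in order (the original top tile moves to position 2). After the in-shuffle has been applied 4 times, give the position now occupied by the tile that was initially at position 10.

8

Track the tile's position through each in-shuffle:
10 → 1 → 2 → 4 → 8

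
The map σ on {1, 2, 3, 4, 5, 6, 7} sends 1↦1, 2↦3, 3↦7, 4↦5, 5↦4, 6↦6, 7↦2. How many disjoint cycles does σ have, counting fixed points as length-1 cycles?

4

Cycle decomposition: (1) (2 3 7) (4 5) (6).
4 cycles.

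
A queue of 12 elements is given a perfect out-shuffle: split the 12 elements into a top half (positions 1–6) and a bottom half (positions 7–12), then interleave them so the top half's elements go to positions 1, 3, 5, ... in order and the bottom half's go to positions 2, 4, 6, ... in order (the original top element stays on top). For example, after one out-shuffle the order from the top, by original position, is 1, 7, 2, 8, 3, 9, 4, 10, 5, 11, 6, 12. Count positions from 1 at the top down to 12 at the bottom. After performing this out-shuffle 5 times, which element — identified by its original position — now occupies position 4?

9

Work backwards from position 4, undoing one out-shuffle at a time:
4 ← 8 ← 10 ← 11 ← 6 ← 9
So the element now at position 4 started at position 9.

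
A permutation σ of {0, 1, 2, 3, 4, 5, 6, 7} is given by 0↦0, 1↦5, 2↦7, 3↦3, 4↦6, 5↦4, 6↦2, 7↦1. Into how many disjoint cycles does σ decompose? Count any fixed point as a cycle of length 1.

3

Cycle decomposition: (0) (1 5 4 6 2 7) (3).
3 cycles.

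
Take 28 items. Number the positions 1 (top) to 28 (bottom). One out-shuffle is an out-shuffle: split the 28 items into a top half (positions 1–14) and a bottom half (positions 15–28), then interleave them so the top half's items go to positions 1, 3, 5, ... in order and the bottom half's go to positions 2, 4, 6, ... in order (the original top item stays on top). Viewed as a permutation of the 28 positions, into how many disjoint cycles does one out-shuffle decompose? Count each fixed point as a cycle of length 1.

5

Trace each unvisited position around until it returns:
(1) (2 3 5 9 17 6 ... len 18) (4 7 13 25 22 16) (10 19) (28)
5 cycles in total.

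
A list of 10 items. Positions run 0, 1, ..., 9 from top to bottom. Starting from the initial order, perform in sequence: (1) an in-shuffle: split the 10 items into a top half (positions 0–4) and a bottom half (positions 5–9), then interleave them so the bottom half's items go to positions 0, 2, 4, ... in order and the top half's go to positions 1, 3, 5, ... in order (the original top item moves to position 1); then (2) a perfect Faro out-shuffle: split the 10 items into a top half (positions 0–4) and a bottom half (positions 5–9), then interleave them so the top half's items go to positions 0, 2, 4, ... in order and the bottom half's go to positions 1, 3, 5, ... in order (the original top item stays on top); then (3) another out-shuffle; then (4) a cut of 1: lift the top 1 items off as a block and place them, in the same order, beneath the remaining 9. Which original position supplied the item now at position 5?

8

Undo the operations in reverse order, starting from position 5:
  undo op 4 (cut 1): 5 ← 6
  undo op 3 (out-shuffle, from top half): 6 ← 3
  undo op 2 (out-shuffle, from bottom half): 3 ← 6
  undo op 1 (in-shuffle, from bottom half): 6 ← 8
So the item at position 5 came from original position 8.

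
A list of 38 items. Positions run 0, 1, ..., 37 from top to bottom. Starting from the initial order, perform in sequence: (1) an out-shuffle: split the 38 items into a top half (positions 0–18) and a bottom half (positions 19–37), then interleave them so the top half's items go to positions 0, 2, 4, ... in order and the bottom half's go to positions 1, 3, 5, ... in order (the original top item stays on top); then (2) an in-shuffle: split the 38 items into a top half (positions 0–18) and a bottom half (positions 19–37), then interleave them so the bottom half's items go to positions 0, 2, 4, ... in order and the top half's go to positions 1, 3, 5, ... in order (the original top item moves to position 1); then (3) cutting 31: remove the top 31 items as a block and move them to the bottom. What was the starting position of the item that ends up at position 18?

Undo the operations in reverse order, starting from position 18:
  undo op 3 (cut 31): 18 ← 11
  undo op 2 (in-shuffle, from top half): 11 ← 5
  undo op 1 (out-shuffle, from bottom half): 5 ← 21
So the item at position 18 came from original position 21.

21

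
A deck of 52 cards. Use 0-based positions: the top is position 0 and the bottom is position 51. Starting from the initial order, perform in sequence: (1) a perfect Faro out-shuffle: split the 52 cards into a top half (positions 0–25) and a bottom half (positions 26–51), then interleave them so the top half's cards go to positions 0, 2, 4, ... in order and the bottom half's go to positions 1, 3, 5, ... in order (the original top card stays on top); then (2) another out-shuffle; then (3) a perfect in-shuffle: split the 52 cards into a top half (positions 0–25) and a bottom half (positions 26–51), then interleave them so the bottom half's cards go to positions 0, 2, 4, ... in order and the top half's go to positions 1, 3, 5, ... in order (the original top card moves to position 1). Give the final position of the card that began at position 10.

28

Track the card from position 10 forward through each operation:
  after op 1 (out-shuffle): 10 → 20
  after op 2 (out-shuffle): 20 → 40
  after op 3 (in-shuffle): 40 → 28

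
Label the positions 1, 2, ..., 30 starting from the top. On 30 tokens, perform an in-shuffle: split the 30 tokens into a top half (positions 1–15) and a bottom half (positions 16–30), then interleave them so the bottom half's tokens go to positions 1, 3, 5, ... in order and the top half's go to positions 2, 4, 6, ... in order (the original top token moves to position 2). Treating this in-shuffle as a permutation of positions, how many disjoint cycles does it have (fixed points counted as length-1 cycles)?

Trace each unvisited position around until it returns:
(1 2 4 8 16) (3 6 12 24 17) (5 10 20 9 18) (7 14 28 25 19) (11 22 13 26 21) (15 30 29 27 23)
6 cycles in total.

6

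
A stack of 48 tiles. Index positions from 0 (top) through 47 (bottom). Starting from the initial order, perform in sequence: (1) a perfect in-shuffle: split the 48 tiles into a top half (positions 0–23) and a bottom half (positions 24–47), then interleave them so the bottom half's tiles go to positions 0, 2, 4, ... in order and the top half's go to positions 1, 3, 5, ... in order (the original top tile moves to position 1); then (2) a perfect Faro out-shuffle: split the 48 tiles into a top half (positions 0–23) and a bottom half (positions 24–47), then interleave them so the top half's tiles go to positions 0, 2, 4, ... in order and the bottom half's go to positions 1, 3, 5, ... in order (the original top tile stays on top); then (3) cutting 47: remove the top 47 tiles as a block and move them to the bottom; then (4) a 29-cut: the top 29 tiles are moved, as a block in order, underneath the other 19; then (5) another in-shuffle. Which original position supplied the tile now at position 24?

Undo the operations in reverse order, starting from position 24:
  undo op 5 (in-shuffle, from bottom half): 24 ← 36
  undo op 4 (cut 29): 36 ← 17
  undo op 3 (cut 47): 17 ← 16
  undo op 2 (out-shuffle, from top half): 16 ← 8
  undo op 1 (in-shuffle, from bottom half): 8 ← 28
So the tile at position 24 came from original position 28.

28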